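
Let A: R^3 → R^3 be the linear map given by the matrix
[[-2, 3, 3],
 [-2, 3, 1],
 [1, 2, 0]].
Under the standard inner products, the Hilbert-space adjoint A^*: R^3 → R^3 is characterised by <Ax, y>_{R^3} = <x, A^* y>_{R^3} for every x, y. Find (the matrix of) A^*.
A^* = A^T =
[[-2, -2, 1],
 [3, 3, 2],
 [3, 1, 0]]

For real matrices with standard dot products, the defining identity <Ax, y> = <x, A^* y> gives (Ax)^T y = x^T (A^*) y, i.e. x^T A^T y = x^T (A^*) y. Since this holds for all x, y, we must have A^* = A^T. Therefore
A^* =
[[-2, -2, 1],
 [3, 3, 2],
 [3, 1, 0]].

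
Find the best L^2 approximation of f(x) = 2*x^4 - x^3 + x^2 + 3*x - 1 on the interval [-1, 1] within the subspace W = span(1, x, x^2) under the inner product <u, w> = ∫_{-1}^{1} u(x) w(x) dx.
g(x) = 19*x^2/7 + 12*x/5 - 41/35

The best approximation g ∈ W is the orthogonal projection of f onto W. Writing g = a_0 + a_1 x + a_2 x^2, the coefficients solve the normal equations G · a = b where
  G_{ij} = <φ_i, φ_j> and b_i = <f, φ_i>, with φ_0 = 1, φ_1 = x, φ_2 = x^2.
G =
  [2, 0, 2/3]
  [0, 2/3, 0]
  [2/3, 0, 2/5],
b = (-8/15, 8/5, 32/105).
Solving gives a_0 = -41/35, a_1 = 12/5, a_2 = 19/7, so
  g(x) = 19*x^2/7 + 12*x/5 - 41/35.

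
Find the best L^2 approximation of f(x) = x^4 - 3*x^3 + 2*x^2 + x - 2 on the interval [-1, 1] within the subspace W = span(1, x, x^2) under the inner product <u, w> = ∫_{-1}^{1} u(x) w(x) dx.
g(x) = 20*x^2/7 - 4*x/5 - 73/35

The best approximation g ∈ W is the orthogonal projection of f onto W. Writing g = a_0 + a_1 x + a_2 x^2, the coefficients solve the normal equations G · a = b where
  G_{ij} = <φ_i, φ_j> and b_i = <f, φ_i>, with φ_0 = 1, φ_1 = x, φ_2 = x^2.
G =
  [2, 0, 2/3]
  [0, 2/3, 0]
  [2/3, 0, 2/5],
b = (-34/15, -8/15, -26/105).
Solving gives a_0 = -73/35, a_1 = -4/5, a_2 = 20/7, so
  g(x) = 20*x^2/7 - 4*x/5 - 73/35.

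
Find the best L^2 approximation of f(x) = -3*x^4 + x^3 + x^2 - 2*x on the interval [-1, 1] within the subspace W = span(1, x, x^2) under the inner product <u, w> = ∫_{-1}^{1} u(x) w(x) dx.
g(x) = -11*x^2/7 - 7*x/5 + 9/35

The best approximation g ∈ W is the orthogonal projection of f onto W. Writing g = a_0 + a_1 x + a_2 x^2, the coefficients solve the normal equations G · a = b where
  G_{ij} = <φ_i, φ_j> and b_i = <f, φ_i>, with φ_0 = 1, φ_1 = x, φ_2 = x^2.
G =
  [2, 0, 2/3]
  [0, 2/3, 0]
  [2/3, 0, 2/5],
b = (-8/15, -14/15, -16/35).
Solving gives a_0 = 9/35, a_1 = -7/5, a_2 = -11/7, so
  g(x) = -11*x^2/7 - 7*x/5 + 9/35.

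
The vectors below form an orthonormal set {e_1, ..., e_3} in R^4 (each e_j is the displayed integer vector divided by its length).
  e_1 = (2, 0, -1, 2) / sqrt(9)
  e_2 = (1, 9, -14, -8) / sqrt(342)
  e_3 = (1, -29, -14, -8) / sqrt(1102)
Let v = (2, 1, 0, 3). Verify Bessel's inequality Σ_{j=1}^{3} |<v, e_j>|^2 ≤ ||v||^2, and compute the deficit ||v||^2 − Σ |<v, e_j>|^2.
Σ |<v, e_j>|^2 = 405/29; ||v||^2 = 14; deficit = 1/29

Write each e_j = u_j / sqrt(<u_j, u_j>) where u_j is the displayed integer vector. Then <v, e_j> = <v, u_j> / sqrt(<u_j, u_j>), so |<v, e_j>|^2 = <v, u_j>^2 / <u_j, u_j>.
Coefficients: <v, e_1> = 10/sqrt(9), <v, e_2> = -13/sqrt(342), <v, e_3> = -51/sqrt(1102).
Square and sum: Σ |<v, e_j>|^2 = 405/29.
Compute ||v||^2 = v·v = 14.
Deficit = 14 − 405/29 = 1/29 ≥ 0, confirming Bessel's inequality. (The deficit equals ||v − Σ <v,e_j> e_j||^2, the squared distance from v to span{e_j}.)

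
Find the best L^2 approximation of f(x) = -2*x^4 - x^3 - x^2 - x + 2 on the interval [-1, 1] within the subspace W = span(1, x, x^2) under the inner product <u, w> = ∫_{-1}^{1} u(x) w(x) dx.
g(x) = -19*x^2/7 - 8*x/5 + 76/35

The best approximation g ∈ W is the orthogonal projection of f onto W. Writing g = a_0 + a_1 x + a_2 x^2, the coefficients solve the normal equations G · a = b where
  G_{ij} = <φ_i, φ_j> and b_i = <f, φ_i>, with φ_0 = 1, φ_1 = x, φ_2 = x^2.
G =
  [2, 0, 2/3]
  [0, 2/3, 0]
  [2/3, 0, 2/5],
b = (38/15, -16/15, 38/105).
Solving gives a_0 = 76/35, a_1 = -8/5, a_2 = -19/7, so
  g(x) = -19*x^2/7 - 8*x/5 + 76/35.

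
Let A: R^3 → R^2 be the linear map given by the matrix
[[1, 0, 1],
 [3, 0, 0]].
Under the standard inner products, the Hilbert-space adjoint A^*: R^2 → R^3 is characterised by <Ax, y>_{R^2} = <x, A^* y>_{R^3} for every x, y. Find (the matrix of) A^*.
A^* = A^T =
[[1, 3],
 [0, 0],
 [1, 0]]

For real matrices with standard dot products, the defining identity <Ax, y> = <x, A^* y> gives (Ax)^T y = x^T (A^*) y, i.e. x^T A^T y = x^T (A^*) y. Since this holds for all x, y, we must have A^* = A^T. Therefore
A^* =
[[1, 3],
 [0, 0],
 [1, 0]].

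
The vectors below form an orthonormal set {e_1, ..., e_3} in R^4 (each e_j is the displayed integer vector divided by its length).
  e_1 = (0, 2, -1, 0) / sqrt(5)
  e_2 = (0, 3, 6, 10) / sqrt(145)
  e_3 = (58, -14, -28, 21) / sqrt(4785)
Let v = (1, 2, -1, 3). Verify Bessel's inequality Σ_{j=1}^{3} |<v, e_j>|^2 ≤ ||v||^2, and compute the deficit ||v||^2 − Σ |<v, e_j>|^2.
Σ |<v, e_j>|^2 = 214/15; ||v||^2 = 15; deficit = 11/15

Write each e_j = u_j / sqrt(<u_j, u_j>) where u_j is the displayed integer vector. Then <v, e_j> = <v, u_j> / sqrt(<u_j, u_j>), so |<v, e_j>|^2 = <v, u_j>^2 / <u_j, u_j>.
Coefficients: <v, e_1> = 5/sqrt(5), <v, e_2> = 30/sqrt(145), <v, e_3> = 121/sqrt(4785).
Square and sum: Σ |<v, e_j>|^2 = 214/15.
Compute ||v||^2 = v·v = 15.
Deficit = 15 − 214/15 = 11/15 ≥ 0, confirming Bessel's inequality. (The deficit equals ||v − Σ <v,e_j> e_j||^2, the squared distance from v to span{e_j}.)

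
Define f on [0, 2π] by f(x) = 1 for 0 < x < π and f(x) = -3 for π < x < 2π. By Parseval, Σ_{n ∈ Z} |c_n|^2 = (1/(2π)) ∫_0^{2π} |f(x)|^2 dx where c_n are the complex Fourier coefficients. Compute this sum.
Σ |c_n|^2 = 5

Parseval equates the L^2 energy of f (normalised by 1/(2π)) with the ℓ^2 sum of its Fourier coefficients: (1/(2π)) ∫_0^{2π} |f|^2 = Σ |c_n|^2.
Compute the left side: (1/(2π)) [∫_0^π 1^2 dx + ∫_π^{2π} (-3)^2 dx] = (1/(2π)) · (1π + 9π) = (1 + 9)/2 = 5.
So Σ_{n ∈ Z} |c_n|^2 = 5.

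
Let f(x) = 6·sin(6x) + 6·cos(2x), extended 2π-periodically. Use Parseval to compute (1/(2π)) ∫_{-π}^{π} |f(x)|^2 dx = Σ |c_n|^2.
Σ |c_n|^2 = 36

Expand |f|^2 and use orthogonality of {sin(nx), cos(mx)} on [-π, π]:
  ∫_{-π}^{π} sin(nx)^2 dx = π, ∫ cos(mx)^2 dx = π, and cross terms integrate to 0.
So ∫_{-π}^{π} f(x)^2 dx = 6^2 · π + 6^2 · π = (36 + 36)π.
Divide by 2π: (36 + 36)/2 = 36.
By Parseval, this equals Σ |c_n|^2.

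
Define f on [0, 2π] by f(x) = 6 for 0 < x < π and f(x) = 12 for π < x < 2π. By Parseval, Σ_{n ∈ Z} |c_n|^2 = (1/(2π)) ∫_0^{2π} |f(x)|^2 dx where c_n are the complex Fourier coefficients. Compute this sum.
Σ |c_n|^2 = 90

Parseval equates the L^2 energy of f (normalised by 1/(2π)) with the ℓ^2 sum of its Fourier coefficients: (1/(2π)) ∫_0^{2π} |f|^2 = Σ |c_n|^2.
Compute the left side: (1/(2π)) [∫_0^π 6^2 dx + ∫_π^{2π} 12^2 dx] = (1/(2π)) · (36π + 144π) = (36 + 144)/2 = 90.
So Σ_{n ∈ Z} |c_n|^2 = 90.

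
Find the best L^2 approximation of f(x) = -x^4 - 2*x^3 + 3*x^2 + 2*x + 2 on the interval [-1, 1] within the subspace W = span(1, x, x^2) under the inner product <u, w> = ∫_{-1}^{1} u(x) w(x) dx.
g(x) = 15*x^2/7 + 4*x/5 + 73/35

The best approximation g ∈ W is the orthogonal projection of f onto W. Writing g = a_0 + a_1 x + a_2 x^2, the coefficients solve the normal equations G · a = b where
  G_{ij} = <φ_i, φ_j> and b_i = <f, φ_i>, with φ_0 = 1, φ_1 = x, φ_2 = x^2.
G =
  [2, 0, 2/3]
  [0, 2/3, 0]
  [2/3, 0, 2/5],
b = (28/5, 8/15, 236/105).
Solving gives a_0 = 73/35, a_1 = 4/5, a_2 = 15/7, so
  g(x) = 15*x^2/7 + 4*x/5 + 73/35.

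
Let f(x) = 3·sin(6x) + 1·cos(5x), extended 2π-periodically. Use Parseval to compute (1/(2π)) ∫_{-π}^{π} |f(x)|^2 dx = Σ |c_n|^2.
Σ |c_n|^2 = 5

Expand |f|^2 and use orthogonality of {sin(nx), cos(mx)} on [-π, π]:
  ∫_{-π}^{π} sin(nx)^2 dx = π, ∫ cos(mx)^2 dx = π, and cross terms integrate to 0.
So ∫_{-π}^{π} f(x)^2 dx = 3^2 · π + 1^2 · π = (9 + 1)π.
Divide by 2π: (9 + 1)/2 = 5.
By Parseval, this equals Σ |c_n|^2.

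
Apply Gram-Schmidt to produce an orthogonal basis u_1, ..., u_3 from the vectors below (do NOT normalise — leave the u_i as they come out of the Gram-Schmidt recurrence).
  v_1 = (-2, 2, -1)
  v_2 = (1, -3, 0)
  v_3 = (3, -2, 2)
Orthogonal basis:
  u_1 = (-2, 2, -1)
  u_2 = (-7/9, -11/9, -8/9)
  u_3 = (-3/26, -1/26, 2/13)

Apply the Gram-Schmidt recurrence
  u_1 = v_1
  u_i = v_i − Σ_{j<i} ((v_i · u_j) / (u_j · u_j)) · u_j.

Step by step this gives:
  u_1 = (-2, 2, -1)
  u_2 = (-7/9, -11/9, -8/9)
  u_3 = (-3/26, -1/26, 2/13)

Orthogonality check:
  u_2 · u_1 = 0 (should be 0)
  u_3 · u_1 = 0 (should be 0)
  u_3 · u_2 = 0 (should be 0)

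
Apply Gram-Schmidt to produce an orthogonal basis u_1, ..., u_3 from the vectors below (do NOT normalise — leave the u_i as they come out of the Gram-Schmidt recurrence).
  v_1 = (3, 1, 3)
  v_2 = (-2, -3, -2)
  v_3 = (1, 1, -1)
Orthogonal basis:
  u_1 = (3, 1, 3)
  u_2 = (7/19, -42/19, 7/19)
  u_3 = (1, 0, -1)

Apply the Gram-Schmidt recurrence
  u_1 = v_1
  u_i = v_i − Σ_{j<i} ((v_i · u_j) / (u_j · u_j)) · u_j.

Step by step this gives:
  u_1 = (3, 1, 3)
  u_2 = (7/19, -42/19, 7/19)
  u_3 = (1, 0, -1)

Orthogonality check:
  u_2 · u_1 = 0 (should be 0)
  u_3 · u_1 = 0 (should be 0)
  u_3 · u_2 = 0 (should be 0)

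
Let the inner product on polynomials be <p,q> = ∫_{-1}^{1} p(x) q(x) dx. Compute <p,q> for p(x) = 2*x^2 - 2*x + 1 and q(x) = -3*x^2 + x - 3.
<p,q> = -236/15

Expand the product: p(x)·q(x) = -6*x^4 + 8*x^3 - 11*x^2 + 7*x - 3.
∫_{-1}^{1} of each monomial x^k gives [2/(k+1) if k even, 0 if k odd]. Integrating term-by-term (or equivalently evaluating the antiderivative F(x) = -6*x^5/5 + 2*x^4 - 11*x^3/3 + 7*x^2/2 - 3*x at the endpoints):
  F(1) − F(−1) = -71/30 − (401/30) = -236/15.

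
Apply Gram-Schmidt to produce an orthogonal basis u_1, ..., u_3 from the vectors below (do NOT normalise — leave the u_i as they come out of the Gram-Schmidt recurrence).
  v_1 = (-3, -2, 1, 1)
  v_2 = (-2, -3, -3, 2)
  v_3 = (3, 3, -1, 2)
Orthogonal basis:
  u_1 = (-3, -2, 1, 1)
  u_2 = (1/5, -23/15, -56/15, 19/15)
  u_3 = (47/269, 357/269, 109/269, 746/269)

Apply the Gram-Schmidt recurrence
  u_1 = v_1
  u_i = v_i − Σ_{j<i} ((v_i · u_j) / (u_j · u_j)) · u_j.

Step by step this gives:
  u_1 = (-3, -2, 1, 1)
  u_2 = (1/5, -23/15, -56/15, 19/15)
  u_3 = (47/269, 357/269, 109/269, 746/269)

Orthogonality check:
  u_2 · u_1 = 0 (should be 0)
  u_3 · u_1 = 0 (should be 0)
  u_3 · u_2 = 0 (should be 0)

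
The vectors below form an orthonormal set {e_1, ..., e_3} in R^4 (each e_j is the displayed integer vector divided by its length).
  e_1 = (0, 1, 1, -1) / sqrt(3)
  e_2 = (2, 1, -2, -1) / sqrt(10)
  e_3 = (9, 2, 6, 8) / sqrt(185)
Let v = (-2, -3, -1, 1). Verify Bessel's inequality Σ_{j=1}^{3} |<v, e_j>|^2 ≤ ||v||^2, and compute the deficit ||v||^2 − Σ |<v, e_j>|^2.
Σ |<v, e_j>|^2 = 1615/111; ||v||^2 = 15; deficit = 50/111

Write each e_j = u_j / sqrt(<u_j, u_j>) where u_j is the displayed integer vector. Then <v, e_j> = <v, u_j> / sqrt(<u_j, u_j>), so |<v, e_j>|^2 = <v, u_j>^2 / <u_j, u_j>.
Coefficients: <v, e_1> = -5/sqrt(3), <v, e_2> = -6/sqrt(10), <v, e_3> = -22/sqrt(185).
Square and sum: Σ |<v, e_j>|^2 = 1615/111.
Compute ||v||^2 = v·v = 15.
Deficit = 15 − 1615/111 = 50/111 ≥ 0, confirming Bessel's inequality. (The deficit equals ||v − Σ <v,e_j> e_j||^2, the squared distance from v to span{e_j}.)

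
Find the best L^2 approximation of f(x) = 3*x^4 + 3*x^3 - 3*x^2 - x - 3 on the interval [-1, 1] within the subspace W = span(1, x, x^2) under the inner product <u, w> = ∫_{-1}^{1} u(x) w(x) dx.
g(x) = -3*x^2/7 + 4*x/5 - 114/35

The best approximation g ∈ W is the orthogonal projection of f onto W. Writing g = a_0 + a_1 x + a_2 x^2, the coefficients solve the normal equations G · a = b where
  G_{ij} = <φ_i, φ_j> and b_i = <f, φ_i>, with φ_0 = 1, φ_1 = x, φ_2 = x^2.
G =
  [2, 0, 2/3]
  [0, 2/3, 0]
  [2/3, 0, 2/5],
b = (-34/5, 8/15, -82/35).
Solving gives a_0 = -114/35, a_1 = 4/5, a_2 = -3/7, so
  g(x) = -3*x^2/7 + 4*x/5 - 114/35.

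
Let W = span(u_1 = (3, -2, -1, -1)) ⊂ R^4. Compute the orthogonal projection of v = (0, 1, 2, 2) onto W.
proj_W(v) = (-6/5, 4/5, 2/5, 2/5)

Set up U = [u_1 | ... | u_1] ∈ R^(4×1). The projector onto W = col(U) is P = U (U^T U)^(-1) U^T.
Compute U^T U =
  [15],
and U^T v = (-6).
Solve U^T U · c = U^T v for the coefficients: c = (-2/5). The projection is proj_W(v) = U c.
Check: (v - proj_W(v)) · u_1 = 0  (should be 0).
Result: proj_W(v) = (-6/5, 4/5, 2/5, 2/5).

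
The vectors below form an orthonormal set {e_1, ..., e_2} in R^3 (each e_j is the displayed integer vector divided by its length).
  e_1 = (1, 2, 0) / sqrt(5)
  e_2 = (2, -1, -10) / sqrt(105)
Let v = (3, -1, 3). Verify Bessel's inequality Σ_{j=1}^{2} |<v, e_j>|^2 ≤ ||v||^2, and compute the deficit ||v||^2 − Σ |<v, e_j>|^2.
Σ |<v, e_j>|^2 = 110/21; ||v||^2 = 19; deficit = 289/21

Write each e_j = u_j / sqrt(<u_j, u_j>) where u_j is the displayed integer vector. Then <v, e_j> = <v, u_j> / sqrt(<u_j, u_j>), so |<v, e_j>|^2 = <v, u_j>^2 / <u_j, u_j>.
Coefficients: <v, e_1> = 1/sqrt(5), <v, e_2> = -23/sqrt(105).
Square and sum: Σ |<v, e_j>|^2 = 110/21.
Compute ||v||^2 = v·v = 19.
Deficit = 19 − 110/21 = 289/21 ≥ 0, confirming Bessel's inequality. (The deficit equals ||v − Σ <v,e_j> e_j||^2, the squared distance from v to span{e_j}.)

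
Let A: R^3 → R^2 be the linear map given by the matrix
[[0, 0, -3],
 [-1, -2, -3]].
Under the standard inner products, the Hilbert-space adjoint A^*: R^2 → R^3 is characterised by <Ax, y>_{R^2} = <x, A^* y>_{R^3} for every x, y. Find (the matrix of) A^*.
A^* = A^T =
[[0, -1],
 [0, -2],
 [-3, -3]]

For real matrices with standard dot products, the defining identity <Ax, y> = <x, A^* y> gives (Ax)^T y = x^T (A^*) y, i.e. x^T A^T y = x^T (A^*) y. Since this holds for all x, y, we must have A^* = A^T. Therefore
A^* =
[[0, -1],
 [0, -2],
 [-3, -3]].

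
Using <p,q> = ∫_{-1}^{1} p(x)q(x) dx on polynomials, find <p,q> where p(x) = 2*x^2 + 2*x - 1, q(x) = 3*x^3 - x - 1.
<p,q> = 26/15

Expand the product: p(x)·q(x) = 6*x^5 + 6*x^4 - 5*x^3 - 4*x^2 - x + 1.
∫_{-1}^{1} of each monomial x^k gives [2/(k+1) if k even, 0 if k odd]. Integrating term-by-term (or equivalently evaluating the antiderivative F(x) = x^6 + 6*x^5/5 - 5*x^4/4 - 4*x^3/3 - x^2/2 + x at the endpoints):
  F(1) − F(−1) = 7/60 − (-97/60) = 26/15.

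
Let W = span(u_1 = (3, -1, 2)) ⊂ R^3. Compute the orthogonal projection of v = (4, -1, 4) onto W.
proj_W(v) = (9/2, -3/2, 3)

Set up U = [u_1 | ... | u_1] ∈ R^(3×1). The projector onto W = col(U) is P = U (U^T U)^(-1) U^T.
Compute U^T U =
  [14],
and U^T v = (21).
Solve U^T U · c = U^T v for the coefficients: c = (3/2). The projection is proj_W(v) = U c.
Check: (v - proj_W(v)) · u_1 = 0  (should be 0).
Result: proj_W(v) = (9/2, -3/2, 3).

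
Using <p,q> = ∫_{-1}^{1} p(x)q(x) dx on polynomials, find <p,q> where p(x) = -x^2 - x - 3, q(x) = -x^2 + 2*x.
<p,q> = 16/15

Expand the product: p(x)·q(x) = x^4 - x^3 + x^2 - 6*x.
∫_{-1}^{1} of each monomial x^k gives [2/(k+1) if k even, 0 if k odd]. Integrating term-by-term (or equivalently evaluating the antiderivative F(x) = x^5/5 - x^4/4 + x^3/3 - 3*x^2 at the endpoints):
  F(1) − F(−1) = -163/60 − (-227/60) = 16/15.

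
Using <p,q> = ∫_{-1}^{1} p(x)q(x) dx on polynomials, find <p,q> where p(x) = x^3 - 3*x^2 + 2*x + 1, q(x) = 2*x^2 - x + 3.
<p,q> = -14/5

Expand the product: p(x)·q(x) = 2*x^5 - 7*x^4 + 10*x^3 - 9*x^2 + 5*x + 3.
∫_{-1}^{1} of each monomial x^k gives [2/(k+1) if k even, 0 if k odd]. Integrating term-by-term (or equivalently evaluating the antiderivative F(x) = x^6/3 - 7*x^5/5 + 5*x^4/2 - 3*x^3 + 5*x^2/2 + 3*x at the endpoints):
  F(1) − F(−1) = 59/15 − (101/15) = -14/5.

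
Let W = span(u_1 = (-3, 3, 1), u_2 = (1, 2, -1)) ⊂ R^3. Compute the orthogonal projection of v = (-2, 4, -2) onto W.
proj_W(v) = (-12/11, 48/11, -4/11)

Set up U = [u_1 | ... | u_2] ∈ R^(3×2). The projector onto W = col(U) is P = U (U^T U)^(-1) U^T.
Compute U^T U =
  [19, 2]
  [2, 6],
and U^T v = (16, 8).
Solve U^T U · c = U^T v for the coefficients: c = (8/11, 12/11). The projection is proj_W(v) = U c.
Check: (v - proj_W(v)) · u_1 = 0  (should be 0).
Check: (v - proj_W(v)) · u_2 = 0  (should be 0).
Result: proj_W(v) = (-12/11, 48/11, -4/11).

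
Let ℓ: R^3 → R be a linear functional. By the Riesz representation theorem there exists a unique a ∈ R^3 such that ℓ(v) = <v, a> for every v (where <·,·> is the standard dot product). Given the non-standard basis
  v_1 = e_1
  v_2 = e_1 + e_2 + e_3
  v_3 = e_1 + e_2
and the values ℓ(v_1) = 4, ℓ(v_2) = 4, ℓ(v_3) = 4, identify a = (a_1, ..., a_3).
a = (4, 0, 0)

Write a = (a_1, ..., a_3) in the standard basis. For each basis vector v_i, ℓ(v_i) = <v_i, a> is a linear equation in the a_j's. Collect the n equations into a matrix system V a = ℓ, where row i of V is v_i (expressed in the standard basis). Since V is invertible (lower-triangular with 1s on the diagonal, up to permutation), solve by back-substitution:
  V =
[[1, 0, 0],
 [1, 1, 1],
 [1, 1, 0]]
  V a = (4, 4, 4)
Solving gives a = (4, 0, 0).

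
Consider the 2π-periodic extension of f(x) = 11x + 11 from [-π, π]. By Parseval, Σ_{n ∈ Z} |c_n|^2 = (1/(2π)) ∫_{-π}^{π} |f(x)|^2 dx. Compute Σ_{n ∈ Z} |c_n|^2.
Σ |c_n|^2 = 121π^2/3 + 121

Expand and integrate term by term over [-π, π]:
  ∫ (11x)^2 dx = 121·(2π^3/3); ∫ 2·11·(11)·x dx = 0 (odd integrand); ∫ 11^2 dx = 121·2π.
So (1/(2π)) ∫_{-π}^{π} (11x + 11)^2 dx = 121π^2/3 + 121 = 121π^2/3 + 121.
Parseval ⇒ Σ |c_n|^2 = 121π^2/3 + 121.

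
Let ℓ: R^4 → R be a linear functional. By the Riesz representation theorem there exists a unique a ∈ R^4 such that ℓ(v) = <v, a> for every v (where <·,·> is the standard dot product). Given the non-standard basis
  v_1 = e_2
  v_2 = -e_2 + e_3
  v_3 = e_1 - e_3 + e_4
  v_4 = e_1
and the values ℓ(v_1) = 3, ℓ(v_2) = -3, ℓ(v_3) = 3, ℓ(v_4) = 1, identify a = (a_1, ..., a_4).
a = (1, 3, 0, 2)

Write a = (a_1, ..., a_4) in the standard basis. For each basis vector v_i, ℓ(v_i) = <v_i, a> is a linear equation in the a_j's. Collect the n equations into a matrix system V a = ℓ, where row i of V is v_i (expressed in the standard basis). Since V is invertible (lower-triangular with 1s on the diagonal, up to permutation), solve by back-substitution:
  V =
[[0, 1, 0, 0],
 [0, -1, 1, 0],
 [1, 0, -1, 1],
 [1, 0, 0, 0]]
  V a = (3, -3, 3, 1)
Solving gives a = (1, 3, 0, 2).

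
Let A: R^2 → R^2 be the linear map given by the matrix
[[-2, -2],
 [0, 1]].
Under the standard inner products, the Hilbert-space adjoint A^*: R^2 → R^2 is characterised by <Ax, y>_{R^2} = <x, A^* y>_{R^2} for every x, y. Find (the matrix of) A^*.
A^* = A^T =
[[-2, 0],
 [-2, 1]]

For real matrices with standard dot products, the defining identity <Ax, y> = <x, A^* y> gives (Ax)^T y = x^T (A^*) y, i.e. x^T A^T y = x^T (A^*) y. Since this holds for all x, y, we must have A^* = A^T. Therefore
A^* =
[[-2, 0],
 [-2, 1]].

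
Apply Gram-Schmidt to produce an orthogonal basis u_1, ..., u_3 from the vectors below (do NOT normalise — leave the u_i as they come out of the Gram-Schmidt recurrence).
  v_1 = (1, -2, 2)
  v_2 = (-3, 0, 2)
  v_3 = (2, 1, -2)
Orthogonal basis:
  u_1 = (1, -2, 2)
  u_2 = (-28/9, 2/9, 16/9)
  u_3 = (4/29, 8/29, 6/29)

Apply the Gram-Schmidt recurrence
  u_1 = v_1
  u_i = v_i − Σ_{j<i} ((v_i · u_j) / (u_j · u_j)) · u_j.

Step by step this gives:
  u_1 = (1, -2, 2)
  u_2 = (-28/9, 2/9, 16/9)
  u_3 = (4/29, 8/29, 6/29)

Orthogonality check:
  u_2 · u_1 = 0 (should be 0)
  u_3 · u_1 = 0 (should be 0)
  u_3 · u_2 = 0 (should be 0)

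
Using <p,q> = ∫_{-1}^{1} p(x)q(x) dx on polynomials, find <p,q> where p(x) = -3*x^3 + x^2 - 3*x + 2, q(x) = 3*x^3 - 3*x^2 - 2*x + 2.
<p,q> = 458/105

Expand the product: p(x)·q(x) = -9*x^6 + 12*x^5 - 6*x^4 + 7*x^3 + 2*x^2 - 10*x + 4.
∫_{-1}^{1} of each monomial x^k gives [2/(k+1) if k even, 0 if k odd]. Integrating term-by-term (or equivalently evaluating the antiderivative F(x) = -9*x^7/7 + 2*x^6 - 6*x^5/5 + 7*x^4/4 + 2*x^3/3 - 5*x^2 + 4*x at the endpoints):
  F(1) − F(−1) = 391/420 − (-1441/420) = 458/105.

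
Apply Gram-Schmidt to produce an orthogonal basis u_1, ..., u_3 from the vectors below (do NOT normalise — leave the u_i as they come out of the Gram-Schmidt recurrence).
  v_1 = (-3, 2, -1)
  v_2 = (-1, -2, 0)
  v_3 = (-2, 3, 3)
Orthogonal basis:
  u_1 = (-3, 2, -1)
  u_2 = (-17/14, -13/7, -1/14)
  u_3 = (-62/69, 31/69, 248/69)

Apply the Gram-Schmidt recurrence
  u_1 = v_1
  u_i = v_i − Σ_{j<i} ((v_i · u_j) / (u_j · u_j)) · u_j.

Step by step this gives:
  u_1 = (-3, 2, -1)
  u_2 = (-17/14, -13/7, -1/14)
  u_3 = (-62/69, 31/69, 248/69)

Orthogonality check:
  u_2 · u_1 = 0 (should be 0)
  u_3 · u_1 = 0 (should be 0)
  u_3 · u_2 = 0 (should be 0)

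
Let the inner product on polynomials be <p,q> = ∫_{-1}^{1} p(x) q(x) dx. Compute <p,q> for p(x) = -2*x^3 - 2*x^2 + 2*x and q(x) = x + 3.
<p,q> = -52/15

Expand the product: p(x)·q(x) = -2*x^4 - 8*x^3 - 4*x^2 + 6*x.
∫_{-1}^{1} of each monomial x^k gives [2/(k+1) if k even, 0 if k odd]. Integrating term-by-term (or equivalently evaluating the antiderivative F(x) = -2*x^5/5 - 2*x^4 - 4*x^3/3 + 3*x^2 at the endpoints):
  F(1) − F(−1) = -11/15 − (41/15) = -52/15.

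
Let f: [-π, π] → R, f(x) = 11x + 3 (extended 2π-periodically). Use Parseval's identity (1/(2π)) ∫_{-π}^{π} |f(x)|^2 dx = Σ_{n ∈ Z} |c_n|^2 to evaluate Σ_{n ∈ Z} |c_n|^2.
Σ |c_n|^2 = 121π^2/3 + 9

Expand and integrate term by term over [-π, π]:
  ∫ (11x)^2 dx = 121·(2π^3/3); ∫ 2·11·(3)·x dx = 0 (odd integrand); ∫ 3^2 dx = 9·2π.
So (1/(2π)) ∫_{-π}^{π} (11x + 3)^2 dx = 121π^2/3 + 9 = 121π^2/3 + 9.
Parseval ⇒ Σ |c_n|^2 = 121π^2/3 + 9.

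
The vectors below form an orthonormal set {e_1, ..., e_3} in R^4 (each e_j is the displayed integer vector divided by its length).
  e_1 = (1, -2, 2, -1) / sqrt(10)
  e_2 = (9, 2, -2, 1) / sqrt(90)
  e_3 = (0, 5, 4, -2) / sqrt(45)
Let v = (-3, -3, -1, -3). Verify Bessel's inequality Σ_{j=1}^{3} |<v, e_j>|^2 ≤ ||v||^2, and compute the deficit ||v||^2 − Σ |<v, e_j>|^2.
Σ |<v, e_j>|^2 = 91/5; ||v||^2 = 28; deficit = 49/5

Write each e_j = u_j / sqrt(<u_j, u_j>) where u_j is the displayed integer vector. Then <v, e_j> = <v, u_j> / sqrt(<u_j, u_j>), so |<v, e_j>|^2 = <v, u_j>^2 / <u_j, u_j>.
Coefficients: <v, e_1> = 4/sqrt(10), <v, e_2> = -34/sqrt(90), <v, e_3> = -13/sqrt(45).
Square and sum: Σ |<v, e_j>|^2 = 91/5.
Compute ||v||^2 = v·v = 28.
Deficit = 28 − 91/5 = 49/5 ≥ 0, confirming Bessel's inequality. (The deficit equals ||v − Σ <v,e_j> e_j||^2, the squared distance from v to span{e_j}.)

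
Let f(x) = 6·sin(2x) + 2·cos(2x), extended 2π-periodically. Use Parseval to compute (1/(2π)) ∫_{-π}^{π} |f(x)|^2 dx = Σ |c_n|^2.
Σ |c_n|^2 = 20

Expand |f|^2 and use orthogonality of {sin(nx), cos(mx)} on [-π, π]:
  ∫_{-π}^{π} sin(nx)^2 dx = π, ∫ cos(mx)^2 dx = π, and cross terms integrate to 0.
So ∫_{-π}^{π} f(x)^2 dx = 6^2 · π + 2^2 · π = (36 + 4)π.
Divide by 2π: (36 + 4)/2 = 20.
By Parseval, this equals Σ |c_n|^2.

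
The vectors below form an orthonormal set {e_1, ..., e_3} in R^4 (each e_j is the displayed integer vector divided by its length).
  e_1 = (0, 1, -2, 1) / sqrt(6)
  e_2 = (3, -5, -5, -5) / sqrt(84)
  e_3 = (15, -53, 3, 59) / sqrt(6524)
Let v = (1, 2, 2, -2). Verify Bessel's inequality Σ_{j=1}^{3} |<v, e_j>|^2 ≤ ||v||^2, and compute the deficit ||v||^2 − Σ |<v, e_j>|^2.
Σ |<v, e_j>|^2 = 2229/233; ||v||^2 = 13; deficit = 800/233

Write each e_j = u_j / sqrt(<u_j, u_j>) where u_j is the displayed integer vector. Then <v, e_j> = <v, u_j> / sqrt(<u_j, u_j>), so |<v, e_j>|^2 = <v, u_j>^2 / <u_j, u_j>.
Coefficients: <v, e_1> = -4/sqrt(6), <v, e_2> = -7/sqrt(84), <v, e_3> = -203/sqrt(6524).
Square and sum: Σ |<v, e_j>|^2 = 2229/233.
Compute ||v||^2 = v·v = 13.
Deficit = 13 − 2229/233 = 800/233 ≥ 0, confirming Bessel's inequality. (The deficit equals ||v − Σ <v,e_j> e_j||^2, the squared distance from v to span{e_j}.)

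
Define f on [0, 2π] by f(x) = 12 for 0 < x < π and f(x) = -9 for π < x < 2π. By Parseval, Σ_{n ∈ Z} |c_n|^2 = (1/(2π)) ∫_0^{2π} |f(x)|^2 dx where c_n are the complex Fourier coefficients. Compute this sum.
Σ |c_n|^2 = 225/2

Parseval equates the L^2 energy of f (normalised by 1/(2π)) with the ℓ^2 sum of its Fourier coefficients: (1/(2π)) ∫_0^{2π} |f|^2 = Σ |c_n|^2.
Compute the left side: (1/(2π)) [∫_0^π 12^2 dx + ∫_π^{2π} (-9)^2 dx] = (1/(2π)) · (144π + 81π) = (144 + 81)/2 = 225/2.
So Σ_{n ∈ Z} |c_n|^2 = 225/2.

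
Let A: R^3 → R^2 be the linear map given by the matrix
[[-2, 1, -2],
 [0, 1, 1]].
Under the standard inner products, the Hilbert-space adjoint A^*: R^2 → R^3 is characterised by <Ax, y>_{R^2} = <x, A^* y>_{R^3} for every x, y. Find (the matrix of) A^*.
A^* = A^T =
[[-2, 0],
 [1, 1],
 [-2, 1]]

For real matrices with standard dot products, the defining identity <Ax, y> = <x, A^* y> gives (Ax)^T y = x^T (A^*) y, i.e. x^T A^T y = x^T (A^*) y. Since this holds for all x, y, we must have A^* = A^T. Therefore
A^* =
[[-2, 0],
 [1, 1],
 [-2, 1]].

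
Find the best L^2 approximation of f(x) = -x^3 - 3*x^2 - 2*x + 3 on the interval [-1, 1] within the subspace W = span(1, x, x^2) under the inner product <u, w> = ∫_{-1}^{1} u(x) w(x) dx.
g(x) = -3*x^2 - 13*x/5 + 3

The best approximation g ∈ W is the orthogonal projection of f onto W. Writing g = a_0 + a_1 x + a_2 x^2, the coefficients solve the normal equations G · a = b where
  G_{ij} = <φ_i, φ_j> and b_i = <f, φ_i>, with φ_0 = 1, φ_1 = x, φ_2 = x^2.
G =
  [2, 0, 2/3]
  [0, 2/3, 0]
  [2/3, 0, 2/5],
b = (4, -26/15, 4/5).
Solving gives a_0 = 3, a_1 = -13/5, a_2 = -3, so
  g(x) = -3*x^2 - 13*x/5 + 3.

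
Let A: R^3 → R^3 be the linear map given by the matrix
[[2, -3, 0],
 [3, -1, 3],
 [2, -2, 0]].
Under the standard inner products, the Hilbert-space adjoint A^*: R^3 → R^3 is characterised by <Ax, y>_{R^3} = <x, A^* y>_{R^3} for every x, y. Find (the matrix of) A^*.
A^* = A^T =
[[2, 3, 2],
 [-3, -1, -2],
 [0, 3, 0]]

For real matrices with standard dot products, the defining identity <Ax, y> = <x, A^* y> gives (Ax)^T y = x^T (A^*) y, i.e. x^T A^T y = x^T (A^*) y. Since this holds for all x, y, we must have A^* = A^T. Therefore
A^* =
[[2, 3, 2],
 [-3, -1, -2],
 [0, 3, 0]].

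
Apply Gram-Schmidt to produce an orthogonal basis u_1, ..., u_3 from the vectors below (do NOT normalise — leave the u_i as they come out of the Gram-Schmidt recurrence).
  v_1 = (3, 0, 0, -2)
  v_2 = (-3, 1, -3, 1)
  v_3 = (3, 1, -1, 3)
Orthogonal basis:
  u_1 = (3, 0, 0, -2)
  u_2 = (-6/13, 1, -3, -9/13)
  u_3 = (324/139, 132/139, -118/139, 486/139)

Apply the Gram-Schmidt recurrence
  u_1 = v_1
  u_i = v_i − Σ_{j<i} ((v_i · u_j) / (u_j · u_j)) · u_j.

Step by step this gives:
  u_1 = (3, 0, 0, -2)
  u_2 = (-6/13, 1, -3, -9/13)
  u_3 = (324/139, 132/139, -118/139, 486/139)

Orthogonality check:
  u_2 · u_1 = 0 (should be 0)
  u_3 · u_1 = 0 (should be 0)
  u_3 · u_2 = 0 (should be 0)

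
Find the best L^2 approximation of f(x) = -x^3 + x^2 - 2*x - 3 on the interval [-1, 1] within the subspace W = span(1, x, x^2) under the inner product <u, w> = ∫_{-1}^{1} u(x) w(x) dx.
g(x) = x^2 - 13*x/5 - 3

The best approximation g ∈ W is the orthogonal projection of f onto W. Writing g = a_0 + a_1 x + a_2 x^2, the coefficients solve the normal equations G · a = b where
  G_{ij} = <φ_i, φ_j> and b_i = <f, φ_i>, with φ_0 = 1, φ_1 = x, φ_2 = x^2.
G =
  [2, 0, 2/3]
  [0, 2/3, 0]
  [2/3, 0, 2/5],
b = (-16/3, -26/15, -8/5).
Solving gives a_0 = -3, a_1 = -13/5, a_2 = 1, so
  g(x) = x^2 - 13*x/5 - 3.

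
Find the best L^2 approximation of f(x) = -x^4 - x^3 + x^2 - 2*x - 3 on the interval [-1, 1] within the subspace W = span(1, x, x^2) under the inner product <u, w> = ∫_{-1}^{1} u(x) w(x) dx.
g(x) = x^2/7 - 13*x/5 - 102/35

The best approximation g ∈ W is the orthogonal projection of f onto W. Writing g = a_0 + a_1 x + a_2 x^2, the coefficients solve the normal equations G · a = b where
  G_{ij} = <φ_i, φ_j> and b_i = <f, φ_i>, with φ_0 = 1, φ_1 = x, φ_2 = x^2.
G =
  [2, 0, 2/3]
  [0, 2/3, 0]
  [2/3, 0, 2/5],
b = (-86/15, -26/15, -66/35).
Solving gives a_0 = -102/35, a_1 = -13/5, a_2 = 1/7, so
  g(x) = x^2/7 - 13*x/5 - 102/35.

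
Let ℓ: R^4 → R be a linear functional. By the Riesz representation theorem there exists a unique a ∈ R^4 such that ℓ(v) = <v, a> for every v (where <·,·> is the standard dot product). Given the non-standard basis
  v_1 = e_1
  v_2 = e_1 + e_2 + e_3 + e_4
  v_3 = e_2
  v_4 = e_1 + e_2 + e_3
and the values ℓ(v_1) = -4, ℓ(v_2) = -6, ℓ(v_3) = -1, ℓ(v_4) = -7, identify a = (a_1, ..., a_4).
a = (-4, -1, -2, 1)

Write a = (a_1, ..., a_4) in the standard basis. For each basis vector v_i, ℓ(v_i) = <v_i, a> is a linear equation in the a_j's. Collect the n equations into a matrix system V a = ℓ, where row i of V is v_i (expressed in the standard basis). Since V is invertible (lower-triangular with 1s on the diagonal, up to permutation), solve by back-substitution:
  V =
[[1, 0, 0, 0],
 [1, 1, 1, 1],
 [0, 1, 0, 0],
 [1, 1, 1, 0]]
  V a = (-4, -6, -1, -7)
Solving gives a = (-4, -1, -2, 1).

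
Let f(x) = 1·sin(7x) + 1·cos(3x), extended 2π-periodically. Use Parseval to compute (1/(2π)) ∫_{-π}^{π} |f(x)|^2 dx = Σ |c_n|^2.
Σ |c_n|^2 = 1

Expand |f|^2 and use orthogonality of {sin(nx), cos(mx)} on [-π, π]:
  ∫_{-π}^{π} sin(nx)^2 dx = π, ∫ cos(mx)^2 dx = π, and cross terms integrate to 0.
So ∫_{-π}^{π} f(x)^2 dx = 1^2 · π + 1^2 · π = (1 + 1)π.
Divide by 2π: (1 + 1)/2 = 1.
By Parseval, this equals Σ |c_n|^2.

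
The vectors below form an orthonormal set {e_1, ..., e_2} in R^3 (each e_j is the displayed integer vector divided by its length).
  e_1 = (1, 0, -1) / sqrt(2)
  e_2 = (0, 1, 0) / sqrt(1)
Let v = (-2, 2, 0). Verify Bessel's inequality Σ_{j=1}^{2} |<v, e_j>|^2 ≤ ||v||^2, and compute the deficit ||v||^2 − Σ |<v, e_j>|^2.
Σ |<v, e_j>|^2 = 6; ||v||^2 = 8; deficit = 2

Write each e_j = u_j / sqrt(<u_j, u_j>) where u_j is the displayed integer vector. Then <v, e_j> = <v, u_j> / sqrt(<u_j, u_j>), so |<v, e_j>|^2 = <v, u_j>^2 / <u_j, u_j>.
Coefficients: <v, e_1> = -2/sqrt(2), <v, e_2> = 2/sqrt(1).
Square and sum: Σ |<v, e_j>|^2 = 6.
Compute ||v||^2 = v·v = 8.
Deficit = 8 − 6 = 2 ≥ 0, confirming Bessel's inequality. (The deficit equals ||v − Σ <v,e_j> e_j||^2, the squared distance from v to span{e_j}.)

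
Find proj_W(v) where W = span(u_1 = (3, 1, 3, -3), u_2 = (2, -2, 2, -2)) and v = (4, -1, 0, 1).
proj_W(v) = (1, -1, 1, -1)

Set up U = [u_1 | ... | u_2] ∈ R^(4×2). The projector onto W = col(U) is P = U (U^T U)^(-1) U^T.
Compute U^T U =
  [28, 16]
  [16, 16],
and U^T v = (8, 8).
Solve U^T U · c = U^T v for the coefficients: c = (0, 1/2). The projection is proj_W(v) = U c.
Check: (v - proj_W(v)) · u_1 = 0  (should be 0).
Check: (v - proj_W(v)) · u_2 = 0  (should be 0).
Result: proj_W(v) = (1, -1, 1, -1).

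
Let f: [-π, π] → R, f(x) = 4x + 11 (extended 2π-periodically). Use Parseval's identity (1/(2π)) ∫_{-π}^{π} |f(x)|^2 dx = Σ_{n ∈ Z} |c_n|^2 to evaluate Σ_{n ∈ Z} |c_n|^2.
Σ |c_n|^2 = 16π^2/3 + 121

Expand and integrate term by term over [-π, π]:
  ∫ (4x)^2 dx = 16·(2π^3/3); ∫ 2·4·(11)·x dx = 0 (odd integrand); ∫ 11^2 dx = 121·2π.
So (1/(2π)) ∫_{-π}^{π} (4x + 11)^2 dx = 16π^2/3 + 121 = 16π^2/3 + 121.
Parseval ⇒ Σ |c_n|^2 = 16π^2/3 + 121.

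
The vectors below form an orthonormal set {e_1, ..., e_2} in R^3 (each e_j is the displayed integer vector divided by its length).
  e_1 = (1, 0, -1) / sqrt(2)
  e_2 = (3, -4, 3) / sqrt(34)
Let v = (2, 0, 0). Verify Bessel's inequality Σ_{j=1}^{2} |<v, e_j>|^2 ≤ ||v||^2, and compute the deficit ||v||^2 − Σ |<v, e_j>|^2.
Σ |<v, e_j>|^2 = 52/17; ||v||^2 = 4; deficit = 16/17

Write each e_j = u_j / sqrt(<u_j, u_j>) where u_j is the displayed integer vector. Then <v, e_j> = <v, u_j> / sqrt(<u_j, u_j>), so |<v, e_j>|^2 = <v, u_j>^2 / <u_j, u_j>.
Coefficients: <v, e_1> = 2/sqrt(2), <v, e_2> = 6/sqrt(34).
Square and sum: Σ |<v, e_j>|^2 = 52/17.
Compute ||v||^2 = v·v = 4.
Deficit = 4 − 52/17 = 16/17 ≥ 0, confirming Bessel's inequality. (The deficit equals ||v − Σ <v,e_j> e_j||^2, the squared distance from v to span{e_j}.)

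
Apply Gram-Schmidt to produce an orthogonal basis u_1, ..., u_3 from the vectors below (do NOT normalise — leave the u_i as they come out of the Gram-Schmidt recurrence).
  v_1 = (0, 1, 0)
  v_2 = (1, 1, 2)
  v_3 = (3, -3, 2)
Orthogonal basis:
  u_1 = (0, 1, 0)
  u_2 = (1, 0, 2)
  u_3 = (8/5, 0, -4/5)

Apply the Gram-Schmidt recurrence
  u_1 = v_1
  u_i = v_i − Σ_{j<i} ((v_i · u_j) / (u_j · u_j)) · u_j.

Step by step this gives:
  u_1 = (0, 1, 0)
  u_2 = (1, 0, 2)
  u_3 = (8/5, 0, -4/5)

Orthogonality check:
  u_2 · u_1 = 0 (should be 0)
  u_3 · u_1 = 0 (should be 0)
  u_3 · u_2 = 0 (should be 0)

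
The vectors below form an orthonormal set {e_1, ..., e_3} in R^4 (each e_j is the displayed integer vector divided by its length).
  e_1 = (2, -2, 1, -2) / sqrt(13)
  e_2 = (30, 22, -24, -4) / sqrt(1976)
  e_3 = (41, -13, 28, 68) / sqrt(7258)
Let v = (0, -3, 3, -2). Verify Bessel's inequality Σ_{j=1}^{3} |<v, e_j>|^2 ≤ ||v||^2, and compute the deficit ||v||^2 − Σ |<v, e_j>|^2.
Σ |<v, e_j>|^2 = 4121/191; ||v||^2 = 22; deficit = 81/191

Write each e_j = u_j / sqrt(<u_j, u_j>) where u_j is the displayed integer vector. Then <v, e_j> = <v, u_j> / sqrt(<u_j, u_j>), so |<v, e_j>|^2 = <v, u_j>^2 / <u_j, u_j>.
Coefficients: <v, e_1> = 13/sqrt(13), <v, e_2> = -130/sqrt(1976), <v, e_3> = -13/sqrt(7258).
Square and sum: Σ |<v, e_j>|^2 = 4121/191.
Compute ||v||^2 = v·v = 22.
Deficit = 22 − 4121/191 = 81/191 ≥ 0, confirming Bessel's inequality. (The deficit equals ||v − Σ <v,e_j> e_j||^2, the squared distance from v to span{e_j}.)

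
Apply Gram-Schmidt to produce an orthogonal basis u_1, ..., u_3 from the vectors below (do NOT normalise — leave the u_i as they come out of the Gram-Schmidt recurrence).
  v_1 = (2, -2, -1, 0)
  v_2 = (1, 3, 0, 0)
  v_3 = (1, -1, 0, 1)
Orthogonal basis:
  u_1 = (2, -2, -1, 0)
  u_2 = (17/9, 19/9, -4/9, 0)
  u_3 = (6/37, -2/37, 16/37, 1)

Apply the Gram-Schmidt recurrence
  u_1 = v_1
  u_i = v_i − Σ_{j<i} ((v_i · u_j) / (u_j · u_j)) · u_j.

Step by step this gives:
  u_1 = (2, -2, -1, 0)
  u_2 = (17/9, 19/9, -4/9, 0)
  u_3 = (6/37, -2/37, 16/37, 1)

Orthogonality check:
  u_2 · u_1 = 0 (should be 0)
  u_3 · u_1 = 0 (should be 0)
  u_3 · u_2 = 0 (should be 0)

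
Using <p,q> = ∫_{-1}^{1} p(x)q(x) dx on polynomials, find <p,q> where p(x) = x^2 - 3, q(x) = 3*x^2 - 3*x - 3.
<p,q> = 56/5

Expand the product: p(x)·q(x) = 3*x^4 - 3*x^3 - 12*x^2 + 9*x + 9.
∫_{-1}^{1} of each monomial x^k gives [2/(k+1) if k even, 0 if k odd]. Integrating term-by-term (or equivalently evaluating the antiderivative F(x) = 3*x^5/5 - 3*x^4/4 - 4*x^3 + 9*x^2/2 + 9*x at the endpoints):
  F(1) − F(−1) = 187/20 − (-37/20) = 56/5.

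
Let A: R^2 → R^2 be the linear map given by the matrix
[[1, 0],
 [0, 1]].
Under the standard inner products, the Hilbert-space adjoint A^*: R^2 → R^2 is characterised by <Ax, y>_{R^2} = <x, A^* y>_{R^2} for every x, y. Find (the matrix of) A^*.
A^* = A^T =
[[1, 0],
 [0, 1]]

For real matrices with standard dot products, the defining identity <Ax, y> = <x, A^* y> gives (Ax)^T y = x^T (A^*) y, i.e. x^T A^T y = x^T (A^*) y. Since this holds for all x, y, we must have A^* = A^T. Therefore
A^* =
[[1, 0],
 [0, 1]].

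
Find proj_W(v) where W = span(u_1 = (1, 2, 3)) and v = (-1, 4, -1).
proj_W(v) = (2/7, 4/7, 6/7)

Set up U = [u_1 | ... | u_1] ∈ R^(3×1). The projector onto W = col(U) is P = U (U^T U)^(-1) U^T.
Compute U^T U =
  [14],
and U^T v = (4).
Solve U^T U · c = U^T v for the coefficients: c = (2/7). The projection is proj_W(v) = U c.
Check: (v - proj_W(v)) · u_1 = 0  (should be 0).
Result: proj_W(v) = (2/7, 4/7, 6/7).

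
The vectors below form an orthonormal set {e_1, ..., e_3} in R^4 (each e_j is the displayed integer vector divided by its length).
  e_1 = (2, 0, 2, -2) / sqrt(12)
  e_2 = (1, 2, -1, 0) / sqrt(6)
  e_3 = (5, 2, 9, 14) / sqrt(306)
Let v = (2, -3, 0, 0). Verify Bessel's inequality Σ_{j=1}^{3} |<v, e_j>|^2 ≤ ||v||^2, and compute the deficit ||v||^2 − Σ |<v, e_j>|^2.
Σ |<v, e_j>|^2 = 620/153; ||v||^2 = 13; deficit = 1369/153

Write each e_j = u_j / sqrt(<u_j, u_j>) where u_j is the displayed integer vector. Then <v, e_j> = <v, u_j> / sqrt(<u_j, u_j>), so |<v, e_j>|^2 = <v, u_j>^2 / <u_j, u_j>.
Coefficients: <v, e_1> = 4/sqrt(12), <v, e_2> = -4/sqrt(6), <v, e_3> = 4/sqrt(306).
Square and sum: Σ |<v, e_j>|^2 = 620/153.
Compute ||v||^2 = v·v = 13.
Deficit = 13 − 620/153 = 1369/153 ≥ 0, confirming Bessel's inequality. (The deficit equals ||v − Σ <v,e_j> e_j||^2, the squared distance from v to span{e_j}.)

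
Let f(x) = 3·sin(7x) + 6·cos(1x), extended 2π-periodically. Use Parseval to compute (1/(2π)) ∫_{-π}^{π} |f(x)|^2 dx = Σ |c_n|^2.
Σ |c_n|^2 = 45/2

Expand |f|^2 and use orthogonality of {sin(nx), cos(mx)} on [-π, π]:
  ∫_{-π}^{π} sin(nx)^2 dx = π, ∫ cos(mx)^2 dx = π, and cross terms integrate to 0.
So ∫_{-π}^{π} f(x)^2 dx = 3^2 · π + 6^2 · π = (9 + 36)π.
Divide by 2π: (9 + 36)/2 = 45/2.
By Parseval, this equals Σ |c_n|^2.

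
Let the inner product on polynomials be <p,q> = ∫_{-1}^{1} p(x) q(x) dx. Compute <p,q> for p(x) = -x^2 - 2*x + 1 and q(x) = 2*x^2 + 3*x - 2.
<p,q> = -92/15

Expand the product: p(x)·q(x) = -2*x^4 - 7*x^3 - 2*x^2 + 7*x - 2.
∫_{-1}^{1} of each monomial x^k gives [2/(k+1) if k even, 0 if k odd]. Integrating term-by-term (or equivalently evaluating the antiderivative F(x) = -2*x^5/5 - 7*x^4/4 - 2*x^3/3 + 7*x^2/2 - 2*x at the endpoints):
  F(1) − F(−1) = -79/60 − (289/60) = -92/15.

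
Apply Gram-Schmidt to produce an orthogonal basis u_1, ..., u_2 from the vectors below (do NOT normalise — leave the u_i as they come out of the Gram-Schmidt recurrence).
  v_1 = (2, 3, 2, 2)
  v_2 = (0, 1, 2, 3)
Orthogonal basis:
  u_1 = (2, 3, 2, 2)
  u_2 = (-26/21, -6/7, 16/21, 37/21)

Apply the Gram-Schmidt recurrence
  u_1 = v_1
  u_i = v_i − Σ_{j<i} ((v_i · u_j) / (u_j · u_j)) · u_j.

Step by step this gives:
  u_1 = (2, 3, 2, 2)
  u_2 = (-26/21, -6/7, 16/21, 37/21)

Orthogonality check:
  u_2 · u_1 = 0 (should be 0)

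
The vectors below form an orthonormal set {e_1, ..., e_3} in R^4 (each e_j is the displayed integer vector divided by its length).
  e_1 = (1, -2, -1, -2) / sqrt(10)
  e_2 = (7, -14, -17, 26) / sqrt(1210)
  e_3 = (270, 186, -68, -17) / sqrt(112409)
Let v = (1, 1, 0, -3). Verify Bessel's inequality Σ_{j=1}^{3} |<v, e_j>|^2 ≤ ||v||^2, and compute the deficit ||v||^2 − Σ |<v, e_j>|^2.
Σ |<v, e_j>|^2 = 9994/929; ||v||^2 = 11; deficit = 225/929

Write each e_j = u_j / sqrt(<u_j, u_j>) where u_j is the displayed integer vector. Then <v, e_j> = <v, u_j> / sqrt(<u_j, u_j>), so |<v, e_j>|^2 = <v, u_j>^2 / <u_j, u_j>.
Coefficients: <v, e_1> = 5/sqrt(10), <v, e_2> = -85/sqrt(1210), <v, e_3> = 507/sqrt(112409).
Square and sum: Σ |<v, e_j>|^2 = 9994/929.
Compute ||v||^2 = v·v = 11.
Deficit = 11 − 9994/929 = 225/929 ≥ 0, confirming Bessel's inequality. (The deficit equals ||v − Σ <v,e_j> e_j||^2, the squared distance from v to span{e_j}.)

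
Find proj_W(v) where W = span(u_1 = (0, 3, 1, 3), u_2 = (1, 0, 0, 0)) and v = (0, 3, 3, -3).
proj_W(v) = (0, 9/19, 3/19, 9/19)

Set up U = [u_1 | ... | u_2] ∈ R^(4×2). The projector onto W = col(U) is P = U (U^T U)^(-1) U^T.
Compute U^T U =
  [19, 0]
  [0, 1],
and U^T v = (3, 0).
Solve U^T U · c = U^T v for the coefficients: c = (3/19, 0). The projection is proj_W(v) = U c.
Check: (v - proj_W(v)) · u_1 = 0  (should be 0).
Check: (v - proj_W(v)) · u_2 = 0  (should be 0).
Result: proj_W(v) = (0, 9/19, 3/19, 9/19).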